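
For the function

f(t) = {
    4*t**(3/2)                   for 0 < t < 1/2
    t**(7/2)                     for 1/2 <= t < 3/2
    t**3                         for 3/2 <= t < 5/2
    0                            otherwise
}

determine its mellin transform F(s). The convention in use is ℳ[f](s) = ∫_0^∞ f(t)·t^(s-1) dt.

(2**(1/2 - s)*3**(s + 7/2)*(s + 3)*(2*s + 3) - 2**(1/2 - s)*(s + 3)*(2*s + 3) + 2**(9/2 - s)*(s + 3)*(2*s + 7) - 27*(3/2)**s*(2*s + 3)*(2*s + 7) + 125*(5/2)**s*(2*s + 3)*(2*s + 7))/(8*(s + 3)*(2*s + 3)*(2*s + 7))
  Re(s) > -3/2

summing 3 kernel integrals split by 1/2, 3/2 yields ℳ[f](s)
the [0, 1/2) slice contributes ∫ 4*t**(3/2)·t^(s-1) dt
on [1/2, 3/2) integrate f = t**(7/2) against the kernel
[3/2, 5/2) adds the kernel integral of t**3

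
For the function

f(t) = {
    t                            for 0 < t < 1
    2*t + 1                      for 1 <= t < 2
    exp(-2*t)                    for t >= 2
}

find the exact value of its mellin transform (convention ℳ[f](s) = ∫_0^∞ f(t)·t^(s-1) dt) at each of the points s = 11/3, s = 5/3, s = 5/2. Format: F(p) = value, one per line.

f breaks at 1, 2 into 3 integrals to sum
[0, 1) adds the kernel integral of t
over [1, 2), the kernel integral of (2*t + 1) enters the sum
between 2 and ∞ the integrand is exp(-2*t)·t^(s-1)

F(11/3) = -75/154 + 2**(1/3)*uppergamma(11/3, 4)/16 + 696*2**(2/3)/77
F(5/3) = -39/40 + 2**(1/3)*uppergamma(5/3, 4)/4 + 21*2**(2/3)/5
F(5/2) = (sqrt(2)*(105*sqrt(pi)*exp(4)*erfc(2) + 1540)/1120 + (-768 + 6912*sqrt(2))*exp(4)/1120)*exp(-4)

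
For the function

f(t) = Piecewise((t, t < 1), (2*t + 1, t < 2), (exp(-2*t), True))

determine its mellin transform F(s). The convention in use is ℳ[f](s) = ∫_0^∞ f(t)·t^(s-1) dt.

(2**s*s*(s + 1)*uppergamma(s, 4) - 2*4**s*s - 4**s + 5*8**s*s + 8**s)/(4**s*s*(s + 1))
  Re(s) > -1

decompose at 1, 2; ℳ[f](s) sums the 3 pieces' integrals
on [0, 1): add ∫ t·t^(s-1) dt
over [1, 2), the kernel integral of (2*t + 1) enters the sum
piece [2, ∞): integrate exp(-2*t) against the kernel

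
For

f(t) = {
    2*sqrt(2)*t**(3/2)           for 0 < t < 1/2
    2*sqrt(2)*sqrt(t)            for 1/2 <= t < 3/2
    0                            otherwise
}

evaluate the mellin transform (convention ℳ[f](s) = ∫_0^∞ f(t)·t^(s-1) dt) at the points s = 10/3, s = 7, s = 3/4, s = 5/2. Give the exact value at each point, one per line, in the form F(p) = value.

F(10/3) = 3*2**(2/3)*(-35 + 1566*3**(5/6))/5336
F(7) = -19/16320 + 729*sqrt(3)/160
F(3/4) = -26*2**(1/4)/45 + 12*6**(1/4)/5
F(5/2) = 211*sqrt(2)/96

reversing the common scale on t: t**(3/2) on [0, 1); 2*sqrt(t) on [1, 3)
breakpoints 1/2: one integral from each of the 2 segments
∫ over [0, 1/2) of 2*sqrt(2)*t**(3/2)·t^(s-1) joins the sum
segment 1/2 to 3/2 holds 2*sqrt(2)*sqrt(t); add its integral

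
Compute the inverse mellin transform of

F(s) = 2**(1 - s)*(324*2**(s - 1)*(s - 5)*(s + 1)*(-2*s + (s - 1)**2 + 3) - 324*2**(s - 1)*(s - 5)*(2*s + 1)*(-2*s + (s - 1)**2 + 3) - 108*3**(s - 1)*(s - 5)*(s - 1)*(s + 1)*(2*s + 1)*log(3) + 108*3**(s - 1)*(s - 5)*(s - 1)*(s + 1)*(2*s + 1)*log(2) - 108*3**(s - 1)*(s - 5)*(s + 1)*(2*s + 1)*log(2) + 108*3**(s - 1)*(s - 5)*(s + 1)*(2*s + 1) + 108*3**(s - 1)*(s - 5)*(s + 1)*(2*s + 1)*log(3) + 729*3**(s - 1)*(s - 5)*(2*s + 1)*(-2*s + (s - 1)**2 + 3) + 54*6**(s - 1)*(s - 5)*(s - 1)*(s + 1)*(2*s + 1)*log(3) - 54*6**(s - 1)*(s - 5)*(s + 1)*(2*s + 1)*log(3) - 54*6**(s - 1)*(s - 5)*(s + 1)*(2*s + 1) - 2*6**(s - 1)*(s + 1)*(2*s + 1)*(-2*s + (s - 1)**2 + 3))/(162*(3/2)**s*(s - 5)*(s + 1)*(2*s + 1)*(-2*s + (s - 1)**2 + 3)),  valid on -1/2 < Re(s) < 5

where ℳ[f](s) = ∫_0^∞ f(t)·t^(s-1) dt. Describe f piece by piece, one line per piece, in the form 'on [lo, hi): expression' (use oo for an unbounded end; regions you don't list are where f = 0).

invert the common scale on t to get sqrt(t) on [0, 1); 2*t on [1, 3/2); log(t)/t**2 on [3/2, 3); …
the shared t-power comes off first: t**(3/2) on [0, 1); 2*t**2 on [1, 3/2); log(t)/t on [3/2, 3); …
f breaks at 2/3, 1, 2 into 4 integrals to sum
over [0, 2/3), the kernel integral of sqrt(6)*sqrt(t)/2 enters the sum
[2/3, 1) adds the kernel integral of 3*t
∫ 4*log(3*t/2)/(9*t**2)·t^(s-1) over [1, 2)
∫ 32/(243*t**5)·t^(s-1) over [2, ∞)

on [0, 2/3): sqrt(6)*sqrt(t)/2
on [2/3, 1): 3*t
on [1, 2): 4*log(3*t/2)/(9*t**2)
on [2, oo): 32/(243*t**5)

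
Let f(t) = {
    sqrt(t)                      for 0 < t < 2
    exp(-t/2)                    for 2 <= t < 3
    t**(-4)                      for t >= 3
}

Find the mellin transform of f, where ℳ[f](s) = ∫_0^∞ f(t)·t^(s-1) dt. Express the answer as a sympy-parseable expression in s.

(2**s*(s - 4)*(2*s + 1)*uppergamma(s, 1) - 2**s*(s - 4)*(2*s + 1)*uppergamma(s, 3/2) + 2*2**(s + 1/2)*(s - 4) - 3**s*(2*s + 1)/81)/((s - 4)*(2*s + 1))
  -1/2 < Re(s) < 4

breakpoints 2, 3: one integral from each of the 3 segments
between 0 and 2 the integrand is sqrt(t)·t^(s-1)
on [2, 3) integrate f = exp(-t/2) against the kernel
segment 3 to ∞ holds t**(-4); add its integral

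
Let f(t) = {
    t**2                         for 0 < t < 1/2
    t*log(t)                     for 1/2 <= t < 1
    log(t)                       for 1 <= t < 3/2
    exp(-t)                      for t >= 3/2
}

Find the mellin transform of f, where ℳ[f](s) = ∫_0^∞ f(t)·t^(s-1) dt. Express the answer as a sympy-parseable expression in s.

(4*2**s*s**2*(s + 2)*(s**2 + 2*s + 1)*uppergamma(s, 3/2) - 4*2**s*s**2*(s + 2) + 4*2**s*(s + 2)*(s**2 + 2*s + 1) + 3**s*s*(s + 2)*(-4*log(2) + 4*log(3))*(s**2 + 2*s + 1) - 4*3**s*(s + 2)*(s**2 + 2*s + 1) + s**3*(s + 2)*log(4) + s**2*(s + 2)*log(4) + 2*s**2*(s + 2) + s**2*(s**2 + 2*s + 1))/(4*2**s*s**2*(s + 2)*(s**2 + 2*s + 1))
  Re(s) > -2

linearity at 1/2, 1, 3/2 turns ℳ[f](s) into 4 summed integrals
for t in [0, 1/2): the term is ∫ t**2·t^(s-1)
segment 1/2 to 1 holds t*log(t); add its integral
between 1 and 3/2 the integrand is log(t)·t^(s-1)
the [3/2, ∞) slice contributes ∫ exp(-t)·t^(s-1) dt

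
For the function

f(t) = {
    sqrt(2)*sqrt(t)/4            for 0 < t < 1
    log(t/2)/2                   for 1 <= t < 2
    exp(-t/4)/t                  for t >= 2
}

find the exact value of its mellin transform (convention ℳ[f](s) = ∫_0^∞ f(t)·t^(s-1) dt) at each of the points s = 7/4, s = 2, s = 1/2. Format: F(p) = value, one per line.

F(7/4) = -16*2**(3/4)/49 + sqrt(2)/9 + 8/49 + 2*log(2)/7 + 2*sqrt(2)*uppergamma(3/4, 1/2)
F(2) = -3/8 + sqrt(2)/10 + log(2)/4 + 4*exp(-1/2)
F(1/2) = -7*sqrt(2)/4 - sqrt(pi)*erfc(sqrt(2)/2) + log(2) + sqrt(2)*exp(-1/2) + 2

peel off the shared t-power: sqrt(2)*t**(3/2)/4 on [0, 1); t*log(t/2)/2 on [1, 2); exp(-t/4) on [2, ∞)
the common scale on t comes off first: t**(3/2) on [0, 1/2); t*log(t) on [1/2, 1); exp(-t/2) on [1, ∞)
decompose at 1, 2; ℳ[f](s) sums the 3 pieces' integrals
the [0, 1) slice contributes ∫ sqrt(2)*sqrt(t)/4·t^(s-1) dt
∫ over [1, 2) of log(t/2)/2·t^(s-1) joins the sum
for t in [2, ∞): the term is ∫ exp(-t/4)/t·t^(s-1)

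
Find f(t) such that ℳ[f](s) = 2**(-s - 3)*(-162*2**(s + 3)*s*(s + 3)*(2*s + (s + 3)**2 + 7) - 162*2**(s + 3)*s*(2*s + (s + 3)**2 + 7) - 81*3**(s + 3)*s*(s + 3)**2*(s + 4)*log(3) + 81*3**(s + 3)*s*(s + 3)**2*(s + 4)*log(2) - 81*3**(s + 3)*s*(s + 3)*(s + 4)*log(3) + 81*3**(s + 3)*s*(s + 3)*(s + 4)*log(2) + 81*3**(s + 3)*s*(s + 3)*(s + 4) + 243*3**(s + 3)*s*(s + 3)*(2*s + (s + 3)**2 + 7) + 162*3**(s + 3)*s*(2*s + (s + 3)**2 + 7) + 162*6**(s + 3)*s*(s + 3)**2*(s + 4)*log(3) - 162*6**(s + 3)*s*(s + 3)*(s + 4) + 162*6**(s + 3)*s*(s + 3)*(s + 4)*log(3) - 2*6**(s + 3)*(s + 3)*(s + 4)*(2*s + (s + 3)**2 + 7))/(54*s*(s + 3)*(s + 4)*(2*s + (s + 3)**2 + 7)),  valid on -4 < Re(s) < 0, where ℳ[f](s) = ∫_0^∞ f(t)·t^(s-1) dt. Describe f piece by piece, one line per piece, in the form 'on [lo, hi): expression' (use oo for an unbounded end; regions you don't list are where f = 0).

remove the shared t-power first: t**2 on [0, 1); t*(t + 3) on [1, 3/2); t**2*log(t) on [3/2, 3); …
peel off the shared t-power: t on [0, 1); t + 3 on [1, 3/2); t*log(t) on [3/2, 3); …
f breaks at 1, 3/2, 3 into 4 integrals to sum
on [0, 1) integrate f = t**4 against the kernel
over [1, 3/2), the kernel integral of t**3*(t + 3) enters the sum
on [3/2, 3): add ∫ t**4*log(t)·t^(s-1) dt
between 3 and ∞ the integrand is 1·t^(s-1)

on [0, 1): t**4
on [1, 3/2): t**3*(t + 3)
on [3/2, 3): t**4*log(t)
on [3, oo): 1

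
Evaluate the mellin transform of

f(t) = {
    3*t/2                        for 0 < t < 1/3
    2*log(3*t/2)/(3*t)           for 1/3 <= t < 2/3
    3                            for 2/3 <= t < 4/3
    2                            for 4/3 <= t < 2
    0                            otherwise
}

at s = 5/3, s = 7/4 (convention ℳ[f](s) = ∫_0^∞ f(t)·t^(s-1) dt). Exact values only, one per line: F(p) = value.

F(5/3) = 3**(1/3)*(-216*2**(2/3) + 80*log(2) + 125 + 128*2**(1/3) + 192*6**(2/3))/240
F(7/4) = 2*3**(1/4)*(-2420*2**(3/4) + 924*log(2) + 1295 + 1584*sqrt(2) + 2376*6**(3/4))/6237

peel off the common scale on t: t/2 on [0, 1); 2*log(t/2)/t on [1, 2); 3 on [2, 4); …
invert the common scale on t to get t on [0, 1/2); log(t)/t on [1/2, 1); 3 on [1, 2); …
treat the 4 regions marked off by 1/3, 2/3, 4/3 separately and sum
on [0, 1/3) integrate f = 3*t/2 against the kernel
for t in [1/3, 2/3): the term is ∫ 2*log(3*t/2)/(3*t)·t^(s-1)
piece [2/3, 4/3): integrate 3 against the kernel
for t in [4/3, 2): the term is ∫ 2·t^(s-1)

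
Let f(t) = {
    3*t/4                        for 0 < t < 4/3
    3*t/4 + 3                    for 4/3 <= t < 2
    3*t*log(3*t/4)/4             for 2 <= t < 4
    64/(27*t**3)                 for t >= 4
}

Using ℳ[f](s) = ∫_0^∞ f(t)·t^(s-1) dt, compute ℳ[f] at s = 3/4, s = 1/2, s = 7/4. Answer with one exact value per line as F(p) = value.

F(3/4) = -8*sqrt(2)*3**(1/4)/3 - 22936*sqrt(2)/11907 - 6*2**(3/4)*log(3)/7 + 6*2**(3/4)*log(2)/7 + 24*sqrt(2)*log(3)/7 + 262*2**(3/4)/49
F(1/2) = -4*sqrt(3) - 356/135 + log(2**(sqrt(2))*3**(4 - sqrt(2))) + 23*sqrt(2)/3
F(7/4) = -47968*sqrt(2)/16335 - 32*sqrt(2)*3**(1/4)/21 - 12*2**(3/4)*log(3)/11 + 12*2**(3/4)*log(2)/11 + 4164*2**(3/4)/847 + 96*sqrt(2)*log(3)/11

undo the common scale on t: t/2 on [0, 2); t/2 + 3 on [2, 3); t*log(t/2)/2 on [3, 6); …
undo the common scale on t: t on [0, 1); t + 3 on [1, 3/2); t*log(t) on [3/2, 3); …
integrate the 4 segments split at 4/3, 2, 4, then add the results
∫ over [0, 4/3) of 3*t/4·t^(s-1) joins the sum
on [4/3, 2) integrate f = (3*t/4 + 3) against the kernel
∫ 3*t*log(3*t/4)/4·t^(s-1) over [2, 4)
∫ 64/(27*t**3)·t^(s-1) over [4, ∞)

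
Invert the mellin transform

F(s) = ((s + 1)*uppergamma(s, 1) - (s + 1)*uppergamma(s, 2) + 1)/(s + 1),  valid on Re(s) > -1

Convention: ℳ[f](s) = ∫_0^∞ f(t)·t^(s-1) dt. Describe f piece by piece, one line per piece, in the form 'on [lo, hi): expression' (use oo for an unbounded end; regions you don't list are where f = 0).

on [0, 1): t
on [1, 2): exp(-t)

treat the 2 regions marked off by 1 separately and sum
for t in [0, 1): the term is ∫ t·t^(s-1)
on [1, 2) integrate f = exp(-t) against the kernel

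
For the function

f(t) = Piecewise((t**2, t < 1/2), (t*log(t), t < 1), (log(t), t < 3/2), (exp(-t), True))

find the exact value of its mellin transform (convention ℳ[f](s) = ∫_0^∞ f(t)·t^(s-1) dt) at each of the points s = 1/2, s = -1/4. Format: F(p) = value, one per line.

F(1/2) = -2*sqrt(6) + sqrt(pi)*erfc(sqrt(6)/2) + 29*sqrt(2)/180 + log(2**(-sqrt(6) + sqrt(2)/6)*3**(sqrt(6))) + 32/9
F(-1/4) = 2**(1/4)*(-672*3**(3/4) + log(2**(84 + 168*3**(3/4))/3**(168*3**(3/4))) + 63*2**(3/4)*uppergamma(-1/4, 3/2) + 130 + 896*2**(3/4))/126

integrate the 4 segments split at 1/2, 1, 3/2, then add the results
[0, 1/2) adds the kernel integral of t**2
segment [1/2, 1) carries t*log(t); integrate it
∫ log(t)·t^(s-1) over [1, 3/2)
segment 3/2 to ∞ holds exp(-t); add its integral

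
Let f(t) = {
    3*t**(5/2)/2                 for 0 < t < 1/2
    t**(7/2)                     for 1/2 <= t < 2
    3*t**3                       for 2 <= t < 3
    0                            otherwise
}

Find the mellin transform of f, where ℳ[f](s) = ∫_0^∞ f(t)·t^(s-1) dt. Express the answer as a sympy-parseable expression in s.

integrate the 3 segments split at 1/2, 2, then add the results
for t in [0, 1/2): the term is ∫ 3*t**(5/2)/2·t^(s-1)
on [1/2, 2): add ∫ t**(7/2)·t^(s-1) dt
piece [2, 3): integrate 3*t**3 against the kernel

(-192*2**s*(2*s + 5)*(2*s + 7) - 2**(1/2 - s)*(s + 3)*(2*s + 5) + 3*2**(1/2 - s)*(s + 3)*(2*s + 7) + 128*2**(s + 1/2)*(s + 3)*(2*s + 5) + 648*3**s*(2*s + 5)*(2*s + 7))/(8*(s + 3)*(2*s + 5)*(2*s + 7))
  Re(s) > -5/2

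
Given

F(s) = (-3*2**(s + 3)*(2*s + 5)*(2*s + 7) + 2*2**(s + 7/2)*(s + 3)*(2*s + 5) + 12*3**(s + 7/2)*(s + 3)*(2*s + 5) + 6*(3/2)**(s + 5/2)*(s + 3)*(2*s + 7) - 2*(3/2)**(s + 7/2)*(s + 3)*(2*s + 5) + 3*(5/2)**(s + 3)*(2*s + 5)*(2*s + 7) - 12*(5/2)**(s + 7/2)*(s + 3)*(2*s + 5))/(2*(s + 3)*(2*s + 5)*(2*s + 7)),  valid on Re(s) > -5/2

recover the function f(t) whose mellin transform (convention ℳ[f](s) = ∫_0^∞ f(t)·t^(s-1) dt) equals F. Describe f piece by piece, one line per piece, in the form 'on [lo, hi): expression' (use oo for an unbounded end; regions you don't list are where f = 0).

on [0, 3/2): 3*t**(5/2)/2
on [3/2, 2): t**(7/2)/2
on [2, 5/2): 3*t**3/2
on [5/2, 3): 3*t**(7/2)

summing 4 kernel integrals split by 3/2, 2, 5/2 yields ℳ[f](s)
on [0, 3/2) integrate f = 3*t**(5/2)/2 against the kernel
over [3/2, 2), the kernel integral of t**(7/2)/2 enters the sum
segment [2, 5/2) carries 3*t**3/2; integrate it
∫ 3*t**(7/2)·t^(s-1) over [5/2, 3)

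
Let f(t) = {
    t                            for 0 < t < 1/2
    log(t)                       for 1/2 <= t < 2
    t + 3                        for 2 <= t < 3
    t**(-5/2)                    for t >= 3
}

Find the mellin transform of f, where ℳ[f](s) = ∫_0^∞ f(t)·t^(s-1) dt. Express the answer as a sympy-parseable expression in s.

integrate the 4 segments split at 1/2, 2, 3, then add the results
between 0 and 1/2 the integrand is t·t^(s-1)
over [1/2, 2), the kernel integral of log(t) enters the sum
over [2, 3), the kernel integral of (t + 3) enters the sum
for t in [3, ∞): the term is ∫ t**(-5/2)·t^(s-1)

(-270*2**(2*s)*s**2*(2*s - 5) + 54*2**(2*s)*s*(s + 1)*(2*s - 5)*log(2) - 162*2**(2*s)*s*(2*s - 5) - 54*2**(2*s)*(s + 1)*(2*s - 5) - 4*sqrt(3)*6**s*s**2*(s + 1) + 324*6**s*s**2*(2*s - 5) + 162*6**s*s*(2*s - 5) + 27*s**2*(2*s - 5) + 54*s*(s + 1)*(2*s - 5)*log(2) + (2*s - 5)*(54*s + 54))/(54*2**s*s**2*(s + 1)*(2*s - 5))
  -1 < Re(s) < 5/2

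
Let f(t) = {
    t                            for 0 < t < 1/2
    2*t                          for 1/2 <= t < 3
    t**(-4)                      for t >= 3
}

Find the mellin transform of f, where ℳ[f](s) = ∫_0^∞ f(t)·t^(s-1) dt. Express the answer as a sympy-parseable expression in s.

(970*6**s*s - 3890*6**s - 81*s + 324)/(162*2**s*(s**2 - 3*s - 4))
  -1 < Re(s) < 4

linearity at 1/2, 3 turns ℳ[f](s) into 3 summed integrals
on [0, 1/2) integrate f = t against the kernel
between 1/2 and 3 the integrand is 2*t·t^(s-1)
over [3, ∞), the kernel integral of t**(-4) enters the sum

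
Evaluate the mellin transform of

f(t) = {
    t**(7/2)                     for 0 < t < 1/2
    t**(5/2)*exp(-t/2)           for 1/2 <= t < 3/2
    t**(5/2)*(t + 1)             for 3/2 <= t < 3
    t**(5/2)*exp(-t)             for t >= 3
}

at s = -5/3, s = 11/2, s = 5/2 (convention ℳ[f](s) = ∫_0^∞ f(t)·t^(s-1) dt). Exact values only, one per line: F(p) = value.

remove the shared t-power first: t**(3/2) on [0, 1/2); sqrt(t)*exp(-t/2) on [1/2, 3/2); sqrt(t)*(t + 1) on [3/2, 3); …
back out the shared t-power: t on [0, 1/2); exp(-t/2) on [1/2, 3/2); t + 1 on [3/2, 3); …
along the cuts 1/2, 3/2, 3, ℳ[f](s) splits into 4 integrals
on [0, 1/2) integrate f = t**(7/2) against the kernel
segment 1/2 to 3/2 holds t**(5/2)*exp(-t/2); add its integral
on [3/2, 3) integrate f = t**(5/2)*(t + 1) against the kernel
between 3 and ∞ the integrand is t**(5/2)*exp(-t)·t^(s-1)

F(-5/3) = -111*2**(1/6)*3**(5/6)/110 - 2**(5/6)*uppergamma(5/6, 3/4) + uppergamma(5/6, 3) + 3*2**(1/6)/22 + 2**(5/6)*uppergamma(5/6, 1/4) + 156*3**(5/6)/55
F(11/2) = -174811815*exp(-3/4)/64 + 55289551/18432 + 100026*exp(-3) + 106028861*exp(-1/4)/64
F(5/2) = -12993*exp(-3/4)/8 + 393*exp(-3) + 80009/480 + 7889*exp(-1/4)/8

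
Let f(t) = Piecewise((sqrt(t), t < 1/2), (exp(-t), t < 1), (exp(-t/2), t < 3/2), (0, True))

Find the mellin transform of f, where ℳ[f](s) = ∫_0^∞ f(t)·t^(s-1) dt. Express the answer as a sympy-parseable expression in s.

(2**s*(2*s + 1)*uppergamma(s, 1/2) - 2**s*(2*s + 1)*uppergamma(s, 1) + 4**s*(2*s + 1)*uppergamma(s, 1/2) - 4**s*(2*s + 1)*uppergamma(s, 3/4) + sqrt(2))/(2**s*(2*s + 1))
  Re(s) > -1/2

the 3 pieces separated at 1/2, 1 each add one integral
segment 0 to 1/2 holds sqrt(t); add its integral
the [1/2, 1) slice contributes ∫ exp(-t)·t^(s-1) dt
piece [1, 3/2): integrate exp(-t/2) against the kernel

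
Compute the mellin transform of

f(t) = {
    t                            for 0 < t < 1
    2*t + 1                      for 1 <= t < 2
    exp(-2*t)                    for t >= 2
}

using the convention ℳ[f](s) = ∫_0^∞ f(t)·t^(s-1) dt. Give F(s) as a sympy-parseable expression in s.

decompose at 1, 2; ℳ[f](s) sums the 3 pieces' integrals
segment [0, 1) carries t; integrate it
for t in [1, 2): the term is ∫ (2*t + 1)·t^(s-1)
over [2, ∞), the kernel integral of exp(-2*t) enters the sum

(2**s*s*(s + 1)*uppergamma(s, 4) - 2*4**s*s - 4**s + 5*8**s*s + 8**s)/(4**s*s*(s + 1))
  Re(s) > -1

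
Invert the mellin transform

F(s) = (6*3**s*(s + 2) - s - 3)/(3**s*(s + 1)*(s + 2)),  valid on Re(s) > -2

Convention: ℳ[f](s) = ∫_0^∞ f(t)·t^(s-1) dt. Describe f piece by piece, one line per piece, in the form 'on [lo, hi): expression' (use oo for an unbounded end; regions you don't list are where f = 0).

reversing the common scale on t: t**2 on [0, 1); 2*t on [1, 3)
reversing the shared t-power: t**(3/2) on [0, 1); 2*sqrt(t) on [1, 3)
f breaks at 1/3 into 2 integrals to sum
segment [0, 1/3) carries 9*t**2; integrate it
segment 1/3 to 1 holds 6*t; add its integral

on [0, 1/3): 9*t**2
on [1/3, 1): 6*t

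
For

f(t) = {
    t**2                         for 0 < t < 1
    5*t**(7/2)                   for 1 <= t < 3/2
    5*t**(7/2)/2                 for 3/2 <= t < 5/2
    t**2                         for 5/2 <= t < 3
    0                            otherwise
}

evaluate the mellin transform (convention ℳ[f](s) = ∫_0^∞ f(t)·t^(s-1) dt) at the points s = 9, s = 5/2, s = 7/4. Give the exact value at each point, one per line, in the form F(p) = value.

split f at 1, 3/2, 5/2: ℳ[f](s) collects 4 kernel integrals
on [0, 1) integrate f = t**2 against the kernel
for t in [1, 3/2): the term is ∫ 5*t**(7/2)·t^(s-1)
segment 3/2 to 5/2 holds 5*t**(7/2)/2; add its integral
[5/2, 3) adds the kernel integral of t**2

F(9) = 531441*sqrt(6)/40960 + 1569809839/112640 + 48828125*sqrt(10)/8192
F(5/2) = -625*sqrt(10)/144 + 18*sqrt(3) + 121951/1152
F(7/4) = -25*2**(1/4)*5**(3/4)/12 - 24/35 + 405*2**(3/4)*3**(1/4)/224 + 36*3**(3/4)/5 + 15625*2**(3/4)*5**(1/4)/672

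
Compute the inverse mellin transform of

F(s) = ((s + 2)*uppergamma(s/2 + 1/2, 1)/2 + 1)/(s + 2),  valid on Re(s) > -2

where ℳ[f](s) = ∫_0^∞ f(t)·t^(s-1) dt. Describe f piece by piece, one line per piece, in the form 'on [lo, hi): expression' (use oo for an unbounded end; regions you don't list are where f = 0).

peel off the shared t-power: t on [0, 1); exp(-t**2) on [1, ∞)
peel off the power substitution: sqrt(t) on [0, 1); exp(-t) on [1, ∞)
summing 2 kernel integrals split by 1 yields ℳ[f](s)
between 0 and 1 the integrand is t**2·t^(s-1)
over [1, ∞), the kernel integral of t*exp(-t**2) enters the sum

on [0, 1): t**2
on [1, oo): t*exp(-t**2)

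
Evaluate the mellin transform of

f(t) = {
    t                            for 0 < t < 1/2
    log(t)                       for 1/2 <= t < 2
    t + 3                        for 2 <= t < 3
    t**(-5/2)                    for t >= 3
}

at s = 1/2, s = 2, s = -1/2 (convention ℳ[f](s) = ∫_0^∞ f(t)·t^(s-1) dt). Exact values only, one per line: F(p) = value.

F(1/2) = sqrt(2)*(-330 + sqrt(2) + 108*log(2) + 144*sqrt(6))/36
F(2) = 2*sqrt(3)/3 + 17*log(2)/8 + 207/16
F(-1/2) = sqrt(2)*(-486*log(2) + sqrt(2) + 648)/162

cuts at 1/2, 2, 3: linearity sums the 4 kernel integrals
[0, 1/2) adds the kernel integral of t
[1/2, 2) adds the kernel integral of log(t)
on [2, 3): add ∫ (t + 3)·t^(s-1) dt
between 3 and ∞ the integrand is t**(-5/2)·t^(s-1)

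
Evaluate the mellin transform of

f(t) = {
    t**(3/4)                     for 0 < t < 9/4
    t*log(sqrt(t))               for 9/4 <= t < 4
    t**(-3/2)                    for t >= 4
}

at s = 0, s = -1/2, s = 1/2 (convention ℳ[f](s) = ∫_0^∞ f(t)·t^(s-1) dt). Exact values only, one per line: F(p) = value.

F(0) = -9*log(3)/4 - 19/24 + sqrt(6) + 25*log(2)/4
F(-1/2) = -31/32 + log(128/27) + 2*sqrt(6)
F(1/2) = -9*log(3)/4 - 7/9 + 9*sqrt(6)/10 + 91*log(2)/12

remove the power substitution first: t**(3/2) on [0, 3/2); t**2*log(t) on [3/2, 2); t**(-3) on [2, ∞)
peel off the shared t-power: sqrt(t) on [0, 3/2); t*log(t) on [3/2, 2); t**(-4) on [2, ∞)
decompose at 9/4, 4; ℳ[f](s) sums the 3 pieces' integrals
over [0, 9/4), the kernel integral of t**(3/4) enters the sum
segment 9/4 to 4 holds t*log(sqrt(t)); add its integral
over [4, ∞), the kernel integral of t**(-3/2) enters the sum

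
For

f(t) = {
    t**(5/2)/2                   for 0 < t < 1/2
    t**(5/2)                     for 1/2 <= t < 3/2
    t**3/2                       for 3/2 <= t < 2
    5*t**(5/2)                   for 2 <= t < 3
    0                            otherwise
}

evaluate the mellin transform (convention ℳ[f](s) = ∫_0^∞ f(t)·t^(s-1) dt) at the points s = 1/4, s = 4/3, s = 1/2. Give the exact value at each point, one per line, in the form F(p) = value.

cuts at 1/2, 3/2, 2: linearity sums the 4 kernel integrals
for t in [0, 1/2): the term is ∫ t**(5/2)/2·t^(s-1)
∫ t**(5/2)·t^(s-1) over [1/2, 3/2)
piece [3/2, 2): integrate t**3/2 against the kernel
over [2, 3), the kernel integral of 5*t**(5/2) enters the sum

F(1/4) = -80*2**(3/4)/11 - 27*2**(3/4)*3**(1/4)/104 + 9*2**(1/4)*3**(3/4)/22 + 691*2**(1/4)/572 + 180*3**(3/4)/11
F(4/3) = -240*2**(5/6)/23 - 243*2**(2/3)*3**(1/3)/832 - 3*2**(1/6)/368 + 81*2**(1/6)*3**(5/6)/184 + 24*2**(1/3)/13 + 810*3**(5/6)/23
F(1/2) = -27*sqrt(6)/112 + 8*sqrt(2)/7 + 1573/48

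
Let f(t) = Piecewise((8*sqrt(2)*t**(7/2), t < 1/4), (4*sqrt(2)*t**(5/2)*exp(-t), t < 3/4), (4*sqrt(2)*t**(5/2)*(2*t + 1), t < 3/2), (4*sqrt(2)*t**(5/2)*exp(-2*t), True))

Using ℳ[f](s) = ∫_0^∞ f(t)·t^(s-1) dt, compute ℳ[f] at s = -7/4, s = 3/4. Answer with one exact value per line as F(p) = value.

F(-7/4) = -92*3**(3/4)/21 - 4*sqrt(2)*uppergamma(3/4, 3/4) + 2*2**(3/4)*uppergamma(3/4, 3) + 4/7 + 4*sqrt(2)*uppergamma(3/4, 1/4) + 128*6**(3/4)/21
F(3/4) = -4*sqrt(2)*uppergamma(13/4, 3/4) - 1971*3**(1/4)/1768 + 1/136 + 2**(1/4)*uppergamma(13/4, 3)/2 + 4*sqrt(2)*uppergamma(13/4, 1/4) + 3024*6**(1/4)/221

strip the common scale on t: t**(7/2) on [0, 1/2); t**(5/2)*exp(-t/2) on [1/2, 3/2); t**(5/2)*(t + 1) on [3/2, 3); …
peel off the shared t-power: t**(3/2) on [0, 1/2); sqrt(t)*exp(-t/2) on [1/2, 3/2); sqrt(t)*(t + 1) on [3/2, 3); …
reversing the shared t-power: t on [0, 1/2); exp(-t/2) on [1/2, 3/2); t + 1 on [3/2, 3); …
cuts at 1/4, 3/4, 3/2: linearity sums the 4 kernel integrals
[0, 1/4) adds the kernel integral of 8*sqrt(2)*t**(7/2)
the [1/4, 3/4) slice contributes ∫ 4*sqrt(2)*t**(5/2)*exp(-t)·t^(s-1) dt
segment [3/4, 3/2) carries 4*sqrt(2)*t**(5/2)*(2*t + 1); integrate it
the [3/2, ∞) slice contributes ∫ 4*sqrt(2)*t**(5/2)*exp(-2*t)·t^(s-1) dt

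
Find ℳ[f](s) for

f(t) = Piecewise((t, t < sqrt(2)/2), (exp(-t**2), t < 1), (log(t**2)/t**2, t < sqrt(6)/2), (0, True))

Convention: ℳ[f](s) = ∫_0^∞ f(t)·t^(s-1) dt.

undo the power substitution: sqrt(t) on [0, 1/2); exp(-t) on [1/2, 1); log(t)/t on [1, 3/2)
split f at sqrt(2)/2, 1: ℳ[f](s) collects 3 kernel integrals
segment 0 to sqrt(2)/2 holds t; add its integral
∫ exp(-t**2)·t^(s-1) over [sqrt(2)/2, 1)
on [1, sqrt(6)/2): add ∫ log(t**2)/t**2·t^(s-1) dt

(sqrt(2)/2)**s*(3*2**(s/2)*(s + 1)*(s**2 - 4*s + 4)*uppergamma(s/2, 1/2) - 3*2**(s/2)*(s + 1)*(s**2 - 4*s + 4)*uppergamma(s/2, 1) + 12*2**(s/2)*(s + 1) + 3**(s/2)*s*(s + 1)*(-4*log(2) + 4*log(3)) - 8*3**(s/2)*(s + 1) + 3**(s/2)*(s + 1)*(-8*log(3) + 8*log(2)) + 3*sqrt(2)*(s**2 - 4*s + 4))/(6*(s + 1)*(s**2 - 4*s + 4))
  Re(s) > -1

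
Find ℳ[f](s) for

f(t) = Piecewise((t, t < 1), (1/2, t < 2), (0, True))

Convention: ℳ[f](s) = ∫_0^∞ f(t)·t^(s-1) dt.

along the cuts 1, ℳ[f](s) splits into 2 integrals
the [0, 1) slice contributes ∫ t·t^(s-1) dt
on [1, 2) integrate f = 1/2 against the kernel

(2**s*(s + 1) + s - 1)/(2*s*(s + 1))
  Re(s) > -1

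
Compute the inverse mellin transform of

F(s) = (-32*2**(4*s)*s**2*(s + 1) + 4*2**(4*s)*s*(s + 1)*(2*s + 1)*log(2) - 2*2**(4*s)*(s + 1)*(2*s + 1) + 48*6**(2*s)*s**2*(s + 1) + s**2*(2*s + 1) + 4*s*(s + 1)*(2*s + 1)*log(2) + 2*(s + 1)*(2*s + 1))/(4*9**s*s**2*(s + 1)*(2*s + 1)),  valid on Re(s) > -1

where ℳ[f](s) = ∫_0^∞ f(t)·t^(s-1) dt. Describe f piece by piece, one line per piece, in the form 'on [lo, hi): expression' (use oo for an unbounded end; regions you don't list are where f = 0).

on [0, 1/9): 9*t/4
on [1/9, 16/9): log(3*sqrt(t)/2)
on [16/9, 4): 3*sqrt(t)

the power substitution comes off first: 9*t**2/4 on [0, 1/3); log(3*t/2) on [1/3, 4/3); 3*t on [4/3, 2)
back out the common scale on t: t**2 on [0, 1/2); log(t) on [1/2, 2); 2*t on [2, 3)
integrate the 3 segments split at 1/9, 16/9, then add the results
segment 0 to 1/9 holds 9*t/4; add its integral
over [1/9, 16/9), the kernel integral of log(3*sqrt(t)/2) enters the sum
between 16/9 and 4 the integrand is 3*sqrt(t)·t^(s-1)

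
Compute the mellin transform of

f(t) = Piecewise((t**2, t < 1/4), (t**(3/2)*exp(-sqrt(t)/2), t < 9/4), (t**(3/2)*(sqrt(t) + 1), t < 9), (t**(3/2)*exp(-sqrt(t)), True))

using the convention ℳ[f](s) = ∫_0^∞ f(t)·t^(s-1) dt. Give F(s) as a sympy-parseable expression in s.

(256*2**(4*s)*(s + 2)*(2*s + 3)*uppergamma(2*s + 3, 1/4) - 256*2**(4*s)*(s + 2)*(2*s + 3)*uppergamma(2*s + 3, 3/4) + 32*2**(2*s)*(s + 2)*(2*s + 3)*uppergamma(2*s + 3, 3) - 135*3**(2*s)*(2*s + 3) - 54*3**(2*s) + 1728*6**(2*s)*(2*s + 3) + 432*6**(2*s) + 2*s + 3)/(16*2**(2*s)*(s + 2)*(2*s + 3))
  Re(s) > -2

remove the shared t-power first: t on [0, 1/4); sqrt(t)*exp(-sqrt(t)/2) on [1/4, 9/4); sqrt(t)*(sqrt(t) + 1) on [9/4, 9); …
the power substitution comes off first: t**2 on [0, 1/2); t*exp(-t/2) on [1/2, 3/2); t*(t + 1) on [3/2, 3); …
remove the shared t-power first: t on [0, 1/2); exp(-t/2) on [1/2, 3/2); t + 1 on [3/2, 3); …
the 4 pieces separated at 1/4, 9/4, 9 each add one integral
∫ over [0, 1/4) of t**2·t^(s-1) joins the sum
on [1/4, 9/4): add ∫ t**(3/2)*exp(-sqrt(t)/2)·t^(s-1) dt
segment [9/4, 9) carries t**(3/2)*(sqrt(t) + 1); integrate it
between 9 and ∞ the integrand is t**(3/2)*exp(-sqrt(t))·t^(s-1)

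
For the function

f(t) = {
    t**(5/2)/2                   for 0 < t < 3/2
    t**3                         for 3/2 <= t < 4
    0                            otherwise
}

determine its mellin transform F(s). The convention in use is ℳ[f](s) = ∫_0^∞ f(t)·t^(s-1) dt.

((3/2)**(s + 5/2)*(s + 3) - (3/2)**(s + 3)*(2*s + 5) + 4**(s + 3)*(2*s + 5))/((s + 3)*(2*s + 5))
  Re(s) > -5/2

linearity at 3/2 turns ℳ[f](s) into 2 summed integrals
over [0, 3/2), the kernel integral of t**(5/2)/2 enters the sum
segment [3/2, 4) carries t**3; integrate it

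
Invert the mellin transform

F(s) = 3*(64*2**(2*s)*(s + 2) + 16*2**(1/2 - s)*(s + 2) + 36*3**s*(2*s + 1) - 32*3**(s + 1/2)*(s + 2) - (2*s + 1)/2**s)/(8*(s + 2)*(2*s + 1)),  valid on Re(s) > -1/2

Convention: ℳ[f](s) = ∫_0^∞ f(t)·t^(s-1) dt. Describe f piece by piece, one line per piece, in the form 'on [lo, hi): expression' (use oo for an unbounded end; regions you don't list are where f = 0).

split f at 1/2, 3: ℳ[f](s) collects 3 kernel integrals
segment 0 to 1/2 holds 6*sqrt(t); add its integral
piece [1/2, 3): integrate 3*t**2/2 against the kernel
between 3 and 4 the integrand is 6*sqrt(t)·t^(s-1)

on [0, 1/2): 6*sqrt(t)
on [1/2, 3): 3*t**2/2
on [3, 4): 6*sqrt(t)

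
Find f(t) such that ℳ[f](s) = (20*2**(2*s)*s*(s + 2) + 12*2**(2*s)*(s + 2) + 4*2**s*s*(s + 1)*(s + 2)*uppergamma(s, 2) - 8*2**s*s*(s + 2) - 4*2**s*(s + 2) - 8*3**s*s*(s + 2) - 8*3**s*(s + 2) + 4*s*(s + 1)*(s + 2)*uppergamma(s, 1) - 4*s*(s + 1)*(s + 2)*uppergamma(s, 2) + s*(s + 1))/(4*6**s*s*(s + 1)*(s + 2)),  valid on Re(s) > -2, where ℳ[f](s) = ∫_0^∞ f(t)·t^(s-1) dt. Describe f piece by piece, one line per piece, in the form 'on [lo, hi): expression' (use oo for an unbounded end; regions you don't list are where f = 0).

back out the common scale on t: 4*t**2 on [0, 1/4); exp(-4*t) on [1/4, 1/2); 2*t + 1 on [1/2, 3/4); …
peel off the common scale on t: t**2 on [0, 1/2); exp(-2*t) on [1/2, 1); t + 1 on [1, 3/2); …
treat the 5 regions marked off by 1/6, 1/3, 1/2, 2/3 separately and sum
∫ over [0, 1/6) of 9*t**2·t^(s-1) joins the sum
over [1/6, 1/3), the kernel integral of exp(-6*t) enters the sum
for t in [1/3, 1/2): the term is ∫ (3*t + 1)·t^(s-1)
segment 1/2 to 2/3 holds (3*t + 3); add its integral
on [2/3, ∞) integrate f = exp(-3*t) against the kernel

on [0, 1/6): 9*t**2
on [1/6, 1/3): exp(-6*t)
on [1/3, 1/2): 3*t + 1
on [1/2, 2/3): 3*t + 3
on [2/3, oo): exp(-3*t)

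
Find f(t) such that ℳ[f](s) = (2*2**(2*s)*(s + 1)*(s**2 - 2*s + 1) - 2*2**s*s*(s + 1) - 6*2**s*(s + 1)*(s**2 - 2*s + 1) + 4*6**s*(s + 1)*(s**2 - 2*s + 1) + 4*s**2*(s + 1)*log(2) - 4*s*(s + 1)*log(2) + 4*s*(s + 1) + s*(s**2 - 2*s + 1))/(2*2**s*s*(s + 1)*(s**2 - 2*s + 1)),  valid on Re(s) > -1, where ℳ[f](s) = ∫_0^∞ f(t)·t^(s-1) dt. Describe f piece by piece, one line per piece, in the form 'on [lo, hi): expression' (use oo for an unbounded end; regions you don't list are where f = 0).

decompose at 1/2, 1, 2; ℳ[f](s) sums the 4 pieces' integrals
on [0, 1/2): add ∫ t·t^(s-1) dt
segment 1/2 to 1 holds log(t)/t; add its integral
for t in [1, 2): the term is ∫ 3·t^(s-1)
∫ over [2, 3) of 2·t^(s-1) joins the sum

on [0, 1/2): t
on [1/2, 1): log(t)/t
on [1, 2): 3
on [2, 3): 2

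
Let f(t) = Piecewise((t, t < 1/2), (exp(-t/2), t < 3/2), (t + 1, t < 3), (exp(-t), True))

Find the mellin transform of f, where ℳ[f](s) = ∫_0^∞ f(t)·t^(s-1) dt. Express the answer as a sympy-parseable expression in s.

the 4 pieces separated at 1/2, 3/2, 3 each add one integral
the [0, 1/2) slice contributes ∫ t·t^(s-1) dt
the [1/2, 3/2) slice contributes ∫ exp(-t/2)·t^(s-1) dt
on [3/2, 3) integrate f = (t + 1) against the kernel
segment 3 to ∞ holds exp(-t); add its integral

(2*2**s*s*(s + 1)*uppergamma(s, 3) - 5*3**s*s - 2*3**s + 2*4**s*s*(s + 1)*uppergamma(s, 1/4) - 2*4**s*s*(s + 1)*uppergamma(s, 3/4) + 8*6**s*s + 2*6**s + s)/(2*2**s*s*(s + 1))
  Re(s) > -1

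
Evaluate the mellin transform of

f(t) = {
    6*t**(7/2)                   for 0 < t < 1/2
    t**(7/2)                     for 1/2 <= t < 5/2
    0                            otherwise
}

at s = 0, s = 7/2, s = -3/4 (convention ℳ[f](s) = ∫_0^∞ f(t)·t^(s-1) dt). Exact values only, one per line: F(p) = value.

treat the 2 regions marked off by 1/2 separately and sum
over [0, 1/2), the kernel integral of 6*t**(7/2) enters the sum
∫ over [1/2, 5/2) of t**(7/2)·t^(s-1) joins the sum

F(0) = 5*sqrt(2)/56 + 125*sqrt(10)/56
F(7/2) = 39065/448
F(-3/4) = 5*2**(1/4)*(1 + 5*5**(3/4))/22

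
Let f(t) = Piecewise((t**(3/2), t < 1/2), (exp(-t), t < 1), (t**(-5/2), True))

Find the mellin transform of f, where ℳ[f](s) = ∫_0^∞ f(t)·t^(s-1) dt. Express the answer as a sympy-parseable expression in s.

(2*2**s*(2*s - 5)*(2*s + 3)*uppergamma(s, 1/2) - 2*2**s*(2*s - 5)*(2*s + 3)*uppergamma(s, 1) - 4*2**s*(2*s + 3) + sqrt(2)*(2*s - 5))/(2*2**s*(2*s - 5)*(2*s + 3))
  -3/2 < Re(s) < 5/2

summing 3 kernel integrals split by 1/2, 1 yields ℳ[f](s)
∫ t**(3/2)·t^(s-1) over [0, 1/2)
segment [1/2, 1) carries exp(-t); integrate it
over [1, ∞), the kernel integral of t**(-5/2) enters the sum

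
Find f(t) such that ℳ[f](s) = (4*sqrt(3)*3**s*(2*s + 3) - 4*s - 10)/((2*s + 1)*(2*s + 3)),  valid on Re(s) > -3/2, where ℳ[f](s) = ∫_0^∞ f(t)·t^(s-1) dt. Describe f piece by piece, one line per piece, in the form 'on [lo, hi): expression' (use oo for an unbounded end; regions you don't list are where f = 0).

on [0, 1): t**(3/2)
on [1, 3): 2*sqrt(t)

along the cuts 1, ℳ[f](s) splits into 2 integrals
for t in [0, 1): the term is ∫ t**(3/2)·t^(s-1)
piece [1, 3): integrate 2*sqrt(t) against the kernel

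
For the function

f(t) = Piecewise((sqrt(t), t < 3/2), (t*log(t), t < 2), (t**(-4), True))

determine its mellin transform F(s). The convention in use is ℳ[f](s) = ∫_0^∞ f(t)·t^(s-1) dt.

(-32*2**(2*s)*(s - 4)*(2*s + 1) + 3**s*s*(s - 4)*(2*s + 1)*(-24*log(3) + 24*log(2)) + 3**s*(s - 4)*(2*s + 1)*(-24*log(3) + 24*log(2)) + 24*3**s*(s - 4)*(2*s + 1) + 16*3**s*sqrt(6)*(s - 4)*(s**2 + 2*s + 1) + 32*4**s*s*(s - 4)*(2*s + 1)*log(2) + 32*4**s*(s - 4)*(2*s + 1)*log(2) - 4**s*(2*s + 1)*(s**2 + 2*s + 1))/(16*2**s*(s - 4)*(2*s + 1)*(s**2 + 2*s + 1))
  -1/2 < Re(s) < 4

slice at 3/2, 2, transform all 3 pieces, and sum them
for t in [0, 3/2): the term is ∫ sqrt(t)·t^(s-1)
segment [3/2, 2) carries t*log(t); integrate it
on [2, ∞): add ∫ t**(-4)·t^(s-1) dt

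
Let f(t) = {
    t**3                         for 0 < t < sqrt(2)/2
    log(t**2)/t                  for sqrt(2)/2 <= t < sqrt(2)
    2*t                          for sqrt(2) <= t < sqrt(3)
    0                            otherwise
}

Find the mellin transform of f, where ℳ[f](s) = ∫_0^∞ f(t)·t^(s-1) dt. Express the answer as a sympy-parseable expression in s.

2**(1/2 - s/2)*(-8*2**s*(s - 1)**2*(s + 3) + 2**s*(s - 1)*(s + 1)*(s + 3)*log(4) - 4*2**s*(s + 1)*(s + 3) + 4*6**(s/2 + 1/2)*(s - 1)**2*(s + 3) + (s - 1)**2*(s + 1) + 4*(s - 1)*(s + 1)*(s + 3)*log(2) + 8*(s + 1)*(s + 3))/(4*(s - 1)**2*(s + 1)*(s + 3))
  Re(s) > -3

invert the shared t-power to get t**4 on [0, sqrt(2)/2); log(t**2) on [sqrt(2)/2, sqrt(2)); 2*t**2 on [sqrt(2), sqrt(3))
undo the power substitution: t**2 on [0, 1/2); log(t) on [1/2, 2); 2*t on [2, 3)
treat the 3 regions marked off by sqrt(2)/2, sqrt(2) separately and sum
between 0 and sqrt(2)/2 the integrand is t**3·t^(s-1)
over [sqrt(2)/2, sqrt(2)), the kernel integral of log(t**2)/t enters the sum
on [sqrt(2), sqrt(3)) integrate f = 2*t against the kernel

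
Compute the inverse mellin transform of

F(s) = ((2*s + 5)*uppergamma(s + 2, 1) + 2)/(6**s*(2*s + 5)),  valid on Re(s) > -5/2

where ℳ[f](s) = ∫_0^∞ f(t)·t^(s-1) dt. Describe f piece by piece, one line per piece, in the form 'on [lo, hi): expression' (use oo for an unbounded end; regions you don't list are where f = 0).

on [0, 1/6): 36*sqrt(6)*t**(5/2)
on [1/6, oo): 36*t**2*exp(-6*t)

remove the common scale on t first: 9*sqrt(3)*t**(5/2) on [0, 1/3); 9*t**2*exp(-3*t) on [1/3, ∞)
back out the common scale on t: t**(5/2) on [0, 1); t**2*exp(-t) on [1, ∞)
back out the shared t-power: sqrt(t) on [0, 1); exp(-t) on [1, ∞)
integrate the 2 segments split at 1/6, then add the results
the [0, 1/6) slice contributes ∫ 36*sqrt(6)*t**(5/2)·t^(s-1) dt
[1/6, ∞) adds the kernel integral of 36*t**2*exp(-6*t)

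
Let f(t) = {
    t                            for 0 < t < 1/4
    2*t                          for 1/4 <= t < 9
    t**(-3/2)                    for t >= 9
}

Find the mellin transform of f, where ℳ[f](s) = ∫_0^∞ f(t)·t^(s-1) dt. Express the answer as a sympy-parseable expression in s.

(3880*6**(2*s)*s - 5840*6**(2*s) - 54*s + 81)/(108*2**(2*s)*(2*s**2 - s - 3))
  -1 < Re(s) < 3/2

peel off the shared t-power: sqrt(t) on [0, 1/4); 2*sqrt(t) on [1/4, 9); t**(-2) on [9, ∞)
undo the power substitution: t on [0, 1/2); 2*t on [1/2, 3); t**(-4) on [3, ∞)
f breaks at 1/4, 9 into 3 integrals to sum
the [0, 1/4) slice contributes ∫ t·t^(s-1) dt
∫ 2*t·t^(s-1) over [1/4, 9)
on [9, ∞): add ∫ t**(-3/2)·t^(s-1) dt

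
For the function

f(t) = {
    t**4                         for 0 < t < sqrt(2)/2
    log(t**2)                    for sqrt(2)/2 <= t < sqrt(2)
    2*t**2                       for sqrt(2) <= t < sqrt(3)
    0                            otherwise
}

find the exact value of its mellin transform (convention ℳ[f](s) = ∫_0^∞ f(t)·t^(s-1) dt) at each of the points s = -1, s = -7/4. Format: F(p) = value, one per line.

F(-1) = sqrt(2)*(-18*log(2) - 11 + 12*sqrt(6))/12
F(-7/4) = 2**(7/8)*(-1836*2**(1/4) - log(2**(63*2**(1/4) + 252)) + 337 + 1764*6**(1/8))/441

invert the power substitution to get t**2 on [0, 1/2); log(t) on [1/2, 2); 2*t on [2, 3)
cuts at sqrt(2)/2, sqrt(2): linearity sums the 3 kernel integrals
segment 0 to sqrt(2)/2 holds t**4; add its integral
[sqrt(2)/2, sqrt(2)) adds the kernel integral of log(t**2)
on [sqrt(2), sqrt(3)) integrate f = 2*t**2 against the kernel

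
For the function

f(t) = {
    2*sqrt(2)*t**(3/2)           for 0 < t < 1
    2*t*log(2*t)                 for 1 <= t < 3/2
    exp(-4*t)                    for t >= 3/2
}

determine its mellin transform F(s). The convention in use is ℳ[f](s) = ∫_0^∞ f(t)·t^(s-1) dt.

reversing the common scale on t: t**(3/2) on [0, 2); t*log(t) on [2, 3); exp(-2*t) on [3, ∞)
breakpoints 1, 3/2: one integral from each of the 3 segments
∫ 2*sqrt(2)*t**(3/2)·t^(s-1) over [0, 1)
over [1, 3/2), the kernel integral of 2*t*log(2*t) enters the sum
segment [3/2, ∞) carries exp(-4*t); integrate it

(-12**s*s*(2*s + 3)*log(4) - 12**s*(2*s + 3)*log(4) + 12**s*(4*s + 6) + 12**s*sqrt(2)*(4*s**2 + 8*s + 4) + 3*18**s*s*(2*s + 3)*log(3) + 18**s*(-6*s - 9) + 3*18**s*(2*s + 3)*log(3) + 3**s*(2*s + 3)*(s**2 + 2*s + 1)*uppergamma(s, 6))/(12**s*(2*s + 3)*(s**2 + 2*s + 1))
  Re(s) > -3/2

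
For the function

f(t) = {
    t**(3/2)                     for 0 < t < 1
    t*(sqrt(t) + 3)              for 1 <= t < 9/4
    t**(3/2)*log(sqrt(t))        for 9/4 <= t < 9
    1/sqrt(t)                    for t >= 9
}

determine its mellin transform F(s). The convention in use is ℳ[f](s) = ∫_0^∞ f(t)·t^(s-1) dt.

2**(-2*s - 2)*(-324*2**(2*s + 2)*(s + 1)*(2*s - 1)*(4*s + 4*(s + 1)**2 + 5) - 162*2**(2*s + 2)*(2*s - 1)*(4*s + 4*(s + 1)**2 + 5) - 324*3**(2*s + 2)*(s + 1)**2*(2*s - 1)*(2*s + 3)*log(3) + 324*3**(2*s + 2)*(s + 1)**2*(2*s - 1)*(2*s + 3)*log(2) - 162*3**(2*s + 2)*(s + 1)*(2*s - 1)*(2*s + 3)*log(3) + 162*3**(2*s + 2)*(s + 1)*(2*s - 1)*(2*s + 3)*log(2) + 162*3**(2*s + 2)*(s + 1)*(2*s - 1)*(2*s + 3) + 486*3**(2*s + 2)*(s + 1)*(2*s - 1)*(4*s + 4*(s + 1)**2 + 5) + 162*3**(2*s + 2)*(2*s - 1)*(4*s + 4*(s + 1)**2 + 5) + 648*6**(2*s + 2)*(s + 1)**2*(2*s - 1)*(2*s + 3)*log(3) - 324*6**(2*s + 2)*(s + 1)*(2*s - 1)*(2*s + 3) + 324*6**(2*s + 2)*(s + 1)*(2*s - 1)*(2*s + 3)*log(3) - 4*6**(2*s + 2)*(s + 1)*(2*s + 3)*(4*s + 4*(s + 1)**2 + 5))/(54*(s + 1)*(2*s - 1)*(2*s + 3)*(4*s + 4*(s + 1)**2 + 5))
  -3/2 < Re(s) < 1/2

undo the shared t-power: sqrt(t) on [0, 1); sqrt(t) + 3 on [1, 9/4); sqrt(t)*log(sqrt(t)) on [9/4, 9); …
invert the power substitution to get t on [0, 1); t + 3 on [1, 3/2); t*log(t) on [3/2, 3); …
decompose at 1, 9/4, 9; ℳ[f](s) sums the 4 pieces' integrals
the [0, 1) slice contributes ∫ t**(3/2)·t^(s-1) dt
on [1, 9/4): add ∫ t*(sqrt(t) + 3)·t^(s-1) dt
on [9/4, 9): add ∫ t**(3/2)*log(sqrt(t))·t^(s-1) dt
[9, ∞) adds the kernel integral of 1/sqrt(t)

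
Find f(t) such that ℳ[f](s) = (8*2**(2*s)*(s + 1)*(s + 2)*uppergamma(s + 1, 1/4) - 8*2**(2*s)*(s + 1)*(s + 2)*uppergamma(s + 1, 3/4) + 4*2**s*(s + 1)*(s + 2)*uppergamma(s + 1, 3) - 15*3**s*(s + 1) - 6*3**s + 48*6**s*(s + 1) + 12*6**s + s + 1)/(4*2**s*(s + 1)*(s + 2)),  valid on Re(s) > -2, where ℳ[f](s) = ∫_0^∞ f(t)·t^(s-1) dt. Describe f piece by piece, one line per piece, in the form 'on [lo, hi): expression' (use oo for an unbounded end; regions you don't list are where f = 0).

on [0, 1/2): t**2
on [1/2, 3/2): t*exp(-t/2)
on [3/2, 3): t*(t + 1)
on [3, oo): t*exp(-t)

the shared t-power comes off first: t on [0, 1/2); exp(-t/2) on [1/2, 3/2); t + 1 on [3/2, 3); …
linearity at 1/2, 3/2, 3 turns ℳ[f](s) into 4 summed integrals
on [0, 1/2): add ∫ t**2·t^(s-1) dt
the [1/2, 3/2) slice contributes ∫ t*exp(-t/2)·t^(s-1) dt
on [3/2, 3) integrate f = t*(t + 1) against the kernel
piece [3, ∞): integrate t*exp(-t) against the kernel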